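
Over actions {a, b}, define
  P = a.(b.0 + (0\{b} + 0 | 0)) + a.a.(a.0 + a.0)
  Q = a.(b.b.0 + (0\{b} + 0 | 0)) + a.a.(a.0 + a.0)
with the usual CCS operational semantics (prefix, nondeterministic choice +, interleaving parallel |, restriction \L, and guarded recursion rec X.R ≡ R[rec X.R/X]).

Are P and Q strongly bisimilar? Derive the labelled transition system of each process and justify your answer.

P's transition system — 5 states:
  p0 = a.(b.0 + (0\{b} + 0 | 0)) + a.a.(a.0 + a.0) | —a→ p1, —a→ p2
  p1 = a.(a.0 + a.0) | —a→ p3
  p2 = b.0 + (0\{b} + 0 | 0) | —b→ p4
  p3 = a.0 + a.0 | —a→ p4
  p4 = 0 | (no moves)
Q's transition system — 6 states:
  q0 = a.(b.b.0 + (0\{b} + 0 | 0)) + a.a.(a.0 + a.0) | —a→ q1, —a→ q2
  q1 = a.(a.0 + a.0) | —a→ q3
  q2 = b.b.0 + (0\{b} + 0 | 0) | —b→ q4
  q3 = a.0 + a.0 | —a→ q5
  q4 = b.0 | —b→ q5
  q5 = 0 | (no moves)
Partition-refinement fixed point:
  B0 = {p0}
  B1 = {p1, q1}
  B2 = {p3, q3}
  B3 = {p4, q5}
  B4 = {p2, q4}
  B5 = {q0}
  B6 = {q2}
p0 ∈ B0, q0 ∈ B5 → different blocks

P ≁ Q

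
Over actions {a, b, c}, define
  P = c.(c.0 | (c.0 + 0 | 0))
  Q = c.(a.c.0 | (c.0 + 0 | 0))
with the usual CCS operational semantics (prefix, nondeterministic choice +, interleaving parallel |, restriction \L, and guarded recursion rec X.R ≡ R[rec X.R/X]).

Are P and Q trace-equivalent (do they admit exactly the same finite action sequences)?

NO — witness ⟨ccc⟩

Reachable graph of P (5 states):
  u0 = c.(c.0 | (c.0 + 0 | 0)) | ··c··> u1
  u1 = c.0 | (c.0 + 0 | 0) | ··c··> u2, ··c··> u3
  u2 = 0 | (c.0 + 0 | 0) | ··c··> u4
  u3 = c.0 | 0 | ··c··> u4
  u4 = 0 | 0 | (no moves)
Reachable graph of Q (7 states):
  v0 = c.(a.c.0 | (c.0 + 0 | 0)) | ··c··> v1
  v1 = a.c.0 | (c.0 + 0 | 0) | ··a··> v2, ··c··> v3
  v2 = c.0 | (c.0 + 0 | 0) | ··c··> v4, ··c··> v5
  v3 = a.c.0 | 0 | ··a··> v5
  v4 = 0 | (c.0 + 0 | 0) | ··c··> v6
  v5 = c.0 | 0 | ··c··> v6
  v6 = 0 | 0 | (no moves)
Executing ccc from P (initial set {u0}):
  after c @ step 1: {u1}
  after c @ step 2: {u2, u3}
  after c @ step 3: {u4}
  ✓ P
Executing ccc from Q (initial set {v0}):
  after c @ step 1: {v1}
  after c @ step 2: {v3}
  after c @ step 3: ∅ (Q stuck)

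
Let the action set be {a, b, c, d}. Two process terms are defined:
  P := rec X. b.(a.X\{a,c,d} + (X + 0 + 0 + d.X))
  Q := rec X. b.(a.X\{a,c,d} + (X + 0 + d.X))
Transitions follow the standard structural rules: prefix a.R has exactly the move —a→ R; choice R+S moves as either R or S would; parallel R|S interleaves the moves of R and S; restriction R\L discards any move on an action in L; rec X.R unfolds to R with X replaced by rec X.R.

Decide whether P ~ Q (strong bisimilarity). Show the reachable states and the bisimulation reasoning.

P ~ Q

Reachable graph of P (4 states):
  s0 = rec X. b.(a.X\{a,c,d} + (X + 0 + 0 + d.X)) :: =b=> s1
  s1 = a.(rec X. b.(a.X\{a,c,d} + (X + 0 + 0 + d.X)))\{a,c,d} + ((rec X. b.(a.X\{a,c,d} + (X + 0 + 0 + d.X))) + 0 + 0 + d.(rec X. b.(a.X\{a,c,d} + (X + 0 + 0 + d.X)))) :: =a=> s2, =b=> s1, =d=> s0
  s2 = (rec X. b.(a.X\{a,c,d} + (X + 0 + 0 + d.X)))\{a,c,d} :: =b=> s3
  s3 = (a.(rec X. b.(a.X\{a,c,d} + (X + 0 + 0 + d.X)))\{a,c,d} + ((rec X. b.(a.X\{a,c,d} + (X + 0 + 0 + d.X))) + 0 + 0 + d.(rec X. b.(a.X\{a,c,d} + (X + 0 + 0 + d.X)))))\{a,c,d} :: =b=> s3
Reachable graph of Q (4 states):
  t0 = rec X. b.(a.X\{a,c,d} + (X + 0 + d.X)) :: =b=> t1
  t1 = a.(rec X. b.(a.X\{a,c,d} + (X + 0 + d.X)))\{a,c,d} + ((rec X. b.(a.X\{a,c,d} + (X + 0 + d.X))) + 0 + d.(rec X. b.(a.X\{a,c,d} + (X + 0 + d.X)))) :: =a=> t2, =b=> t1, =d=> t0
  t2 = (rec X. b.(a.X\{a,c,d} + (X + 0 + d.X)))\{a,c,d} :: =b=> t3
  t3 = (a.(rec X. b.(a.X\{a,c,d} + (X + 0 + d.X)))\{a,c,d} + ((rec X. b.(a.X\{a,c,d} + (X + 0 + d.X))) + 0 + d.(rec X. b.(a.X\{a,c,d} + (X + 0 + d.X)))))\{a,c,d} :: =b=> t3
Coarsest stable partition (strong bisimilarity classes):
  B0 = {s0, t0}
  B1 = {s1, t1}
  B2 = {s2, s3, t2, t3}
s0 ∈ B0, t0 ∈ B0 → same block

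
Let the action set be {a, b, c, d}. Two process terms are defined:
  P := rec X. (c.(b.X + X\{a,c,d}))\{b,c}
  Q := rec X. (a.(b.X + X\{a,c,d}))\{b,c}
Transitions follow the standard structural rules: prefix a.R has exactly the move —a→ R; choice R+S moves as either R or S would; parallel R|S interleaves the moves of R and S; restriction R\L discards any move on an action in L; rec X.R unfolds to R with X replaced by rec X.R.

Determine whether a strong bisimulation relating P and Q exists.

Reachable graph of P (1 states):
  p0 = rec X. (c.(b.X + X\{a,c,d}))\{b,c} ⊢ ·
Reachable graph of Q (2 states):
  q0 = rec X. (a.(b.X + X\{a,c,d}))\{b,c} ⊢ -a-> q1
  q1 = (b.(rec X. (a.(b.X + X\{a,c,d}))\{b,c}) + (rec X. (a.(b.X + X\{a,c,d}))\{b,c})\{a,c,d})\{b,c} ⊢ ·
Partition-refinement fixed point:
  B0 = {p0, q1}
  B1 = {q0}
p0 ∈ B0, q0 ∈ B1 → different blocks

not bisimilar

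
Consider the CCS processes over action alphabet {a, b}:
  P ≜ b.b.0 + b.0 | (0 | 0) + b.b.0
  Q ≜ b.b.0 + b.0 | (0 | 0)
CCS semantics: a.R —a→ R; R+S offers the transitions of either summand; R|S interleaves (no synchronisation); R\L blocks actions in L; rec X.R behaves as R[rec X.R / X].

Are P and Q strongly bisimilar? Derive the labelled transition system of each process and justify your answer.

LTS(P): 4 reachable states
  p0 = b.b.0 + b.0 | (0 | 0) + b.b.0 | ··b··> p1, ··b··> p2
  p1 = 0 | (0 | 0) | (no moves)
  p2 = b.0 | ··b··> p3
  p3 = 0 | (no moves)
LTS(Q): 4 reachable states
  q0 = b.b.0 + b.0 | (0 | 0) | ··b··> q1, ··b··> q2
  q1 = 0 | (0 | 0) | (no moves)
  q2 = b.0 | ··b··> q3
  q3 = 0 | (no moves)
Partition-refinement fixed point:
  B0 = {p0, q0}
  B1 = {p1, p3, q1, q3}
  B2 = {p2, q2}
p0 ∈ B0, q0 ∈ B0 → same block

P ~ Q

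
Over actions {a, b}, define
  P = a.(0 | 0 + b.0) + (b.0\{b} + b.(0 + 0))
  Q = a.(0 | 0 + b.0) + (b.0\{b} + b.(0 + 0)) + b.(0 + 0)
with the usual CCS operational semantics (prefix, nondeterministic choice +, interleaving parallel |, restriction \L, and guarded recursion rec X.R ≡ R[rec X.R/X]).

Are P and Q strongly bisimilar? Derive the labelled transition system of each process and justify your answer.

Reachable graph of P (5 states):
  s0 = a.(0 | 0 + b.0) + (b.0\{b} + b.(0 + 0)) has moves ··a··> s1, ··b··> s2, ··b··> s3
  s1 = 0 | 0 + b.0 has moves ··b··> s4
  s2 = 0 + 0 has moves ∅
  s3 = 0\{b} has moves ∅
  s4 = 0 has moves ∅
Reachable graph of Q (5 states):
  t0 = a.(0 | 0 + b.0) + (b.0\{b} + b.(0 + 0)) + b.(0 + 0) has moves ··a··> t1, ··b··> t2, ··b··> t3
  t1 = 0 | 0 + b.0 has moves ··b··> t4
  t2 = 0 + 0 has moves ∅
  t3 = 0\{b} has moves ∅
  t4 = 0 has moves ∅
Bisimilarity quotient blocks:
  B0 = {s0, t0}
  B1 = {s2, s3, s4, t2, t3, t4}
  B2 = {s1, t1}
s0 ∈ B0, t0 ∈ B0 → same block

YES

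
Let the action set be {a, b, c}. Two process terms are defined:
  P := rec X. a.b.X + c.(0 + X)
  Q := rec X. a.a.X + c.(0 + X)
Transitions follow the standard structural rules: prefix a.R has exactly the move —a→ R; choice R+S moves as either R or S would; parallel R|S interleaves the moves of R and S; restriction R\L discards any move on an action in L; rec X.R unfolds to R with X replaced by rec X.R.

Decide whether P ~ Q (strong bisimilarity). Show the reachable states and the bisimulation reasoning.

NO

P's transition system — 3 states:
  p0 = rec X. a.b.X + c.(0 + X) | ··a··> p1, ··c··> p2
  p1 = b.(rec X. a.b.X + c.(0 + X)) | ··b··> p0
  p2 = 0 + (rec X. a.b.X + c.(0 + X)) | ··a··> p1, ··c··> p2
Q's transition system — 3 states:
  q0 = rec X. a.a.X + c.(0 + X) | ··a··> q1, ··c··> q2
  q1 = a.(rec X. a.a.X + c.(0 + X)) | ··a··> q0
  q2 = 0 + (rec X. a.a.X + c.(0 + X)) | ··a··> q1, ··c··> q2
Partition-refinement fixed point:
  B0 = {p0, p2}
  B1 = {p1}
  B2 = {q0, q2}
  B3 = {q1}
p0 ∈ B0, q0 ∈ B2 → different blocks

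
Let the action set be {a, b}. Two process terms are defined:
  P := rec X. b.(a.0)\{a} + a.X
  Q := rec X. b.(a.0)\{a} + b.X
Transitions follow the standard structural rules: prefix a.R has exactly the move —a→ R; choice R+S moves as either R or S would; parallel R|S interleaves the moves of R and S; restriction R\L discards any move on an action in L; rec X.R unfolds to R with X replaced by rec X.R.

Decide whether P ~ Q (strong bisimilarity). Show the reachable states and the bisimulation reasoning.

not bisimilar

LTS(P): 2 reachable states
  p0 = rec X. b.(a.0)\{a} + a.X ⊢ =a=> p0, =b=> p1
  p1 = (a.0)\{a} ⊢ ∅
LTS(Q): 2 reachable states
  q0 = rec X. b.(a.0)\{a} + b.X ⊢ =b=> q0, =b=> q1
  q1 = (a.0)\{a} ⊢ ∅
Bisimilarity quotient blocks:
  B0 = {p0}
  B1 = {p1, q1}
  B2 = {q0}
p0 ∈ B0, q0 ∈ B2 → different blocks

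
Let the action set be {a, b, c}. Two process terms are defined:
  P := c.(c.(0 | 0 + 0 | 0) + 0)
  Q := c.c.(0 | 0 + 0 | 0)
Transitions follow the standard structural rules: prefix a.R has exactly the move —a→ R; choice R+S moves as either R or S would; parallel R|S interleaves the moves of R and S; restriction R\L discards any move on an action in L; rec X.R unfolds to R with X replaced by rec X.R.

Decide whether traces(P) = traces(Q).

LTS(P): 3 reachable states
  u0 = c.(c.(0 | 0 + 0 | 0) + 0) ⊢ --c--▸ u1
  u1 = c.(0 | 0 + 0 | 0) + 0 ⊢ --c--▸ u2
  u2 = 0 | 0 + 0 | 0 ⊢ stopped
LTS(Q): 3 reachable states
  v0 = c.c.(0 | 0 + 0 | 0) ⊢ --c--▸ v1
  v1 = c.(0 | 0 + 0 | 0) ⊢ --c--▸ v2
  v2 = 0 | 0 + 0 | 0 ⊢ stopped
Partition-refinement fixed point:
  B0 = {u0, v0}
  B1 = {u1, v1}
  B2 = {u2, v2}
u0 ∈ B0, v0 ∈ B0 → same block
Bisimilar ⇒ trace-equivalent.

traces(P) = traces(Q)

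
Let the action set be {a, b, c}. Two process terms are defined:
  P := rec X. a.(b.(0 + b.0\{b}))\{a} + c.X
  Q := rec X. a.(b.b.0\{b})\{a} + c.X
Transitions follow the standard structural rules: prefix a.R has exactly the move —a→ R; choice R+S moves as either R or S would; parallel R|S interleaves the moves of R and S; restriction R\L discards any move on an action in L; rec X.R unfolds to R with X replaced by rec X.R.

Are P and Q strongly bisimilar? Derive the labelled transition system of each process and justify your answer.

Reachable graph of P (4 states):
  p0 = rec X. a.(b.(0 + b.0\{b}))\{a} + c.X has moves —a→ p1, —c→ p0
  p1 = (b.(0 + b.0\{b}))\{a} has moves —b→ p2
  p2 = (0 + b.0\{b})\{a} has moves —b→ p3
  p3 = 0\{b}\{a} has moves stopped
Reachable graph of Q (4 states):
  q0 = rec X. a.(b.b.0\{b})\{a} + c.X has moves —a→ q1, —c→ q0
  q1 = (b.b.0\{b})\{a} has moves —b→ q2
  q2 = (b.0\{b})\{a} has moves —b→ q3
  q3 = 0\{b}\{a} has moves stopped
Bisimilarity quotient blocks:
  B0 = {p0, q0}
  B1 = {p1, q1}
  B2 = {p2, q2}
  B3 = {p3, q3}
p0 ∈ B0, q0 ∈ B0 → same block

P ~ Q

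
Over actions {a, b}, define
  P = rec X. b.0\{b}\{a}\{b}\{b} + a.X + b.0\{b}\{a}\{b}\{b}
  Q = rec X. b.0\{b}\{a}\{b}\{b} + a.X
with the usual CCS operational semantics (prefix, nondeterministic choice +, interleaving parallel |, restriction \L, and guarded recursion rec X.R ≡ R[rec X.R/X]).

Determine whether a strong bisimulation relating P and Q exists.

YES

Reachable graph of P (2 states):
  u0 = rec X. b.0\{b}\{a}\{b}\{b} + a.X + b.0\{b}\{a}\{b}\{b} | —a→ u0, —b→ u1
  u1 = 0\{b}\{a}\{b}\{b} | deadlocked
Reachable graph of Q (2 states):
  v0 = rec X. b.0\{b}\{a}\{b}\{b} + a.X | —a→ v0, —b→ v1
  v1 = 0\{b}\{a}\{b}\{b} | deadlocked
Bisimilarity quotient blocks:
  B0 = {u0, v0}
  B1 = {u1, v1}
u0 ∈ B0, v0 ∈ B0 → same block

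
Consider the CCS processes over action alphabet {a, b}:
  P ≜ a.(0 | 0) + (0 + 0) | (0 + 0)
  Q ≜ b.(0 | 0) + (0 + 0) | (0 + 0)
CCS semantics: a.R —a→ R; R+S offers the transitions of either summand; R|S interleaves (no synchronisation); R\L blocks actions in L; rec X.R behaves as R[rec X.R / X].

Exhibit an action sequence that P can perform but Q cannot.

a

LTS(P): 2 reachable states
  u0 = a.(0 | 0) + (0 + 0) | (0 + 0) :: —a→ u1
  u1 = 0 | 0 :: ·
LTS(Q): 2 reachable states
  v0 = b.(0 | 0) + (0 + 0) | (0 + 0) :: —b→ v1
  v1 = 0 | 0 :: ·
Trace ⟨a⟩ through P, begin at {u0}:
  after a @ step 1: {u1}
  — P admits the full trace.
Trace ⟨a⟩ through Q, begin at {v0}:
  after a @ step 1: ∅  — Q cannot continue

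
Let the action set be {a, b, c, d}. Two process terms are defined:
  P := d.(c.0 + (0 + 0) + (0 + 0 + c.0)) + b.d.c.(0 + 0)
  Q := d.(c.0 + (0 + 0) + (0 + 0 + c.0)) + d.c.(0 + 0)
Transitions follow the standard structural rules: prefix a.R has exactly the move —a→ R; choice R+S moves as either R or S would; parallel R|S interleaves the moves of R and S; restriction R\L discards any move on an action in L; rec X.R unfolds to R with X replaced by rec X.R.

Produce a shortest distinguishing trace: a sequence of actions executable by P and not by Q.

b

LTS(P): 6 reachable states
  m0 = d.(c.0 + (0 + 0) + (0 + 0 + c.0)) + b.d.c.(0 + 0) → —b→ m1, —d→ m2
  m1 = d.c.(0 + 0) → —d→ m3
  m2 = c.0 + (0 + 0) + (0 + 0 + c.0) → —c→ m4
  m3 = c.(0 + 0) → —c→ m5
  m4 = 0 → ·
  m5 = 0 + 0 → ·
LTS(Q): 5 reachable states
  n0 = d.(c.0 + (0 + 0) + (0 + 0 + c.0)) + d.c.(0 + 0) → —d→ n1, —d→ n2
  n1 = c.(0 + 0) → —c→ n3
  n2 = c.0 + (0 + 0) + (0 + 0 + c.0) → —c→ n4
  n3 = 0 + 0 → ·
  n4 = 0 → ·
Trace ⟨b⟩ through P, begin at {m0}:
  after b @ step 1: {m1}
  P completes σ.
Trace ⟨b⟩ through Q, begin at {n0}:
  after b @ step 1: no successor for Q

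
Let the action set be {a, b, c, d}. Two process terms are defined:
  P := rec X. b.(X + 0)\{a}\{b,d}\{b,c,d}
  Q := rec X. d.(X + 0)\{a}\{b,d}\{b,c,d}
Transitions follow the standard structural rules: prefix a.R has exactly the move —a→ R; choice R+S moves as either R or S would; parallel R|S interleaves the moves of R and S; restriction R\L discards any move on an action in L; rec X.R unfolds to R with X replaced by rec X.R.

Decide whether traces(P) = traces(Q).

LTS(P): 2 reachable states
  m0 = rec X. b.(X + 0)\{a}\{b,d}\{b,c,d} has moves ··b··> m1
  m1 = ((rec X. b.(X + 0)\{a}\{b,d}\{b,c,d}) + 0)\{a}\{b,d}\{b,c,d} has moves stopped
LTS(Q): 2 reachable states
  n0 = rec X. d.(X + 0)\{a}\{b,d}\{b,c,d} has moves ··d··> n1
  n1 = ((rec X. d.(X + 0)\{a}\{b,d}\{b,c,d}) + 0)\{a}\{b,d}\{b,c,d} has moves stopped
Executing b from P (initial set {m0}):
  step 1 (b): {m1}
  ✓ P
Executing b from Q (initial set {n0}):
  step 1 (b): no successor for Q

traces(P) ≠ traces(Q) — witness ⟨b⟩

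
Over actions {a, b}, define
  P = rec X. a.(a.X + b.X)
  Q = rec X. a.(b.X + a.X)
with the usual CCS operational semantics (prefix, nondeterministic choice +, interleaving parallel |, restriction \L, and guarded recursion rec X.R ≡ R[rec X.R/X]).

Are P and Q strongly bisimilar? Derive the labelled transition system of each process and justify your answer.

P's transition system — 2 states:
  u0 = rec X. a.(a.X + b.X) → —a→ u1
  u1 = a.(rec X. a.(a.X + b.X)) + b.(rec X. a.(a.X + b.X)) → —a→ u0, —b→ u0
Q's transition system — 2 states:
  v0 = rec X. a.(b.X + a.X) → —a→ v1
  v1 = b.(rec X. a.(b.X + a.X)) + a.(rec X. a.(b.X + a.X)) → —a→ v0, —b→ v0
Bisimilarity quotient blocks:
  B0 = {u0, v0}
  B1 = {u1, v1}
u0 ∈ B0, v0 ∈ B0 → same block

YES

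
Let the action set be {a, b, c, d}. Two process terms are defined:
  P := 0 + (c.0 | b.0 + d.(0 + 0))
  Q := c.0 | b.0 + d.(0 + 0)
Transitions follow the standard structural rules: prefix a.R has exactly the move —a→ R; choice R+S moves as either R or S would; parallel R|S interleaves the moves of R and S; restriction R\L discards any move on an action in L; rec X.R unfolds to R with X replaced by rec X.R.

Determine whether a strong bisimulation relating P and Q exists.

YES

Reachable graph of P (5 states):
  u0 = 0 + (c.0 | b.0 + d.(0 + 0)) ⊢ --b--▸ u1, --c--▸ u2, --d--▸ u3
  u1 = c.0 | 0 ⊢ --c--▸ u4
  u2 = 0 | b.0 ⊢ --b--▸ u4
  u3 = 0 + 0 ⊢ stopped
  u4 = 0 | 0 ⊢ stopped
Reachable graph of Q (5 states):
  v0 = c.0 | b.0 + d.(0 + 0) ⊢ --b--▸ v1, --c--▸ v2, --d--▸ v3
  v1 = c.0 | 0 ⊢ --c--▸ v4
  v2 = 0 | b.0 ⊢ --b--▸ v4
  v3 = 0 + 0 ⊢ stopped
  v4 = 0 | 0 ⊢ stopped
Bisimilarity quotient blocks:
  B0 = {u0, v0}
  B1 = {u2, v2}
  B2 = {u3, u4, v3, v4}
  B3 = {u1, v1}
u0 ∈ B0, v0 ∈ B0 → same block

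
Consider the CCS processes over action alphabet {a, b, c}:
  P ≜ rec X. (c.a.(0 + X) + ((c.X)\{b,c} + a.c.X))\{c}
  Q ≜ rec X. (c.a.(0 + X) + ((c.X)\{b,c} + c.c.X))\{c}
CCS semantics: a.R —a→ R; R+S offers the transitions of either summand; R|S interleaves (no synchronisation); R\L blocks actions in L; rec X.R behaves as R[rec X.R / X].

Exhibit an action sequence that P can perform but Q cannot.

P's transition system — 2 states:
  p0 = rec X. (c.a.(0 + X) + ((c.X)\{b,c} + a.c.X))\{c} :: —a→ p1
  p1 = (c.(rec X. (c.a.(0 + X) + ((c.X)\{b,c} + a.c.X))\{c}))\{c} :: stopped
Q's transition system — 1 states:
  q0 = rec X. (c.a.(0 + X) + ((c.X)\{b,c} + c.c.X))\{c} :: stopped
Run σ = ⟨a⟩ on P: start {p0}
  step 1 (a): {p1}
  P completes σ.
Run σ = ⟨a⟩ on Q: start {q0}
  step 1 (a): ∅ (Q stuck)

a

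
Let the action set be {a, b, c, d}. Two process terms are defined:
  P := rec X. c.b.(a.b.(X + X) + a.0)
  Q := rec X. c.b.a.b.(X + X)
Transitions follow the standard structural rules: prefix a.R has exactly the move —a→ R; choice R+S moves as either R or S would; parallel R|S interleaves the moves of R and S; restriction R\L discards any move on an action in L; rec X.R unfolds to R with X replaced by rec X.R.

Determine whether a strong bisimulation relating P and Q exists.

P's transition system — 6 states:
  u0 = rec X. c.b.(a.b.(X + X) + a.0) :: --c--▸ u1
  u1 = b.(a.b.((rec X. c.b.(a.b.(X + X) + a.0)) + (rec X. c.b.(a.b.(X + X) + a.0))) + a.0) :: --b--▸ u2
  u2 = a.b.((rec X. c.b.(a.b.(X + X) + a.0)) + (rec X. c.b.(a.b.(X + X) + a.0))) + a.0 :: --a--▸ u3, --a--▸ u4
  u3 = 0 :: ∅
  u4 = b.((rec X. c.b.(a.b.(X + X) + a.0)) + (rec X. c.b.(a.b.(X + X) + a.0))) :: --b--▸ u5
  u5 = (rec X. c.b.(a.b.(X + X) + a.0)) + (rec X. c.b.(a.b.(X + X) + a.0)) :: --c--▸ u1
Q's transition system — 5 states:
  v0 = rec X. c.b.a.b.(X + X) :: --c--▸ v1
  v1 = b.a.b.((rec X. c.b.a.b.(X + X)) + (rec X. c.b.a.b.(X + X))) :: --b--▸ v2
  v2 = a.b.((rec X. c.b.a.b.(X + X)) + (rec X. c.b.a.b.(X + X))) :: --a--▸ v3
  v3 = b.((rec X. c.b.a.b.(X + X)) + (rec X. c.b.a.b.(X + X))) :: --b--▸ v4
  v4 = (rec X. c.b.a.b.(X + X)) + (rec X. c.b.a.b.(X + X)) :: --c--▸ v1
Partition-refinement fixed point:
  B0 = {u0, u5}
  B1 = {u1}
  B2 = {u2}
  B3 = {u3}
  B4 = {u4}
  B5 = {v0, v4}
  B6 = {v1}
  B7 = {v2}
  B8 = {v3}
u0 ∈ B0, v0 ∈ B5 → different blocks

not bisimilar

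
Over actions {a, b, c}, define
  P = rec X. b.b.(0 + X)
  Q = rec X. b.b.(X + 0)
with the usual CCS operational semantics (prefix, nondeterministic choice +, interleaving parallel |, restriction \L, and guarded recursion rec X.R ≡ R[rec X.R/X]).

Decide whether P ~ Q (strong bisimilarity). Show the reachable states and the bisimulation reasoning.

bisimilar

LTS(P): 3 reachable states
  p0 = rec X. b.b.(0 + X) has moves ··b··> p1
  p1 = b.(0 + (rec X. b.b.(0 + X))) has moves ··b··> p2
  p2 = 0 + (rec X. b.b.(0 + X)) has moves ··b··> p1
LTS(Q): 3 reachable states
  q0 = rec X. b.b.(X + 0) has moves ··b··> q1
  q1 = b.((rec X. b.b.(X + 0)) + 0) has moves ··b··> q2
  q2 = (rec X. b.b.(X + 0)) + 0 has moves ··b··> q1
Coarsest stable partition (strong bisimilarity classes):
  B0 = {p0, p1, p2, q0, q1, q2}
p0 ∈ B0, q0 ∈ B0 → same block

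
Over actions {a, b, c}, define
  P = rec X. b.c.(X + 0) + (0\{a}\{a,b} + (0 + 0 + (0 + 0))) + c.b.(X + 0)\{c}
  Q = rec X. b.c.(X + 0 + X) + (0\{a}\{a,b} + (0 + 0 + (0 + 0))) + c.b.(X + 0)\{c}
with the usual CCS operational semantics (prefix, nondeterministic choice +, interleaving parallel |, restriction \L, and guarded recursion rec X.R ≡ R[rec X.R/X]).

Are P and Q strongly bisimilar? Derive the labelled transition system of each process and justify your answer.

P's transition system — 6 states:
  p0 = rec X. b.c.(X + 0) + (0\{a}\{a,b} + (0 + 0 + (0 + 0))) + c.b.(X + 0)\{c} has moves =b=> p1, =c=> p2
  p1 = c.((rec X. b.c.(X + 0) + (0\{a}\{a,b} + (0 + 0 + (0 + 0))) + c.b.(X + 0)\{c}) + 0) has moves =c=> p3
  p2 = b.((rec X. b.c.(X + 0) + (0\{a}\{a,b} + (0 + 0 + (0 + 0))) + c.b.(X + 0)\{c}) + 0)\{c} has moves =b=> p4
  p3 = (rec X. b.c.(X + 0) + (0\{a}\{a,b} + (0 + 0 + (0 + 0))) + c.b.(X + 0)\{c}) + 0 has moves =b=> p1, =c=> p2
  p4 = ((rec X. b.c.(X + 0) + (0\{a}\{a,b} + (0 + 0 + (0 + 0))) + c.b.(X + 0)\{c}) + 0)\{c} has moves =b=> p5
  p5 = (c.((rec X. b.c.(X + 0) + (0\{a}\{a,b} + (0 + 0 + (0 + 0))) + c.b.(X + 0)\{c}) + 0))\{c} has moves stopped
Q's transition system — 6 states:
  q0 = rec X. b.c.(X + 0 + X) + (0\{a}\{a,b} + (0 + 0 + (0 + 0))) + c.b.(X + 0)\{c} has moves =b=> q1, =c=> q2
  q1 = c.((rec X. b.c.(X + 0 + X) + (0\{a}\{a,b} + (0 + 0 + (0 + 0))) + c.b.(X + 0)\{c}) + 0 + (rec X. b.c.(X + 0 + X) + (0\{a}\{a,b} + (0 + 0 + (0 + 0))) + c.b.(X + 0)\{c})) has moves =c=> q3
  q2 = b.((rec X. b.c.(X + 0 + X) + (0\{a}\{a,b} + (0 + 0 + (0 + 0))) + c.b.(X + 0)\{c}) + 0)\{c} has moves =b=> q4
  q3 = (rec X. b.c.(X + 0 + X) + (0\{a}\{a,b} + (0 + 0 + (0 + 0))) + c.b.(X + 0)\{c}) + 0 + (rec X. b.c.(X + 0 + X) + (0\{a}\{a,b} + (0 + 0 + (0 + 0))) + c.b.(X + 0)\{c}) has moves =b=> q1, =c=> q2
  q4 = ((rec X. b.c.(X + 0 + X) + (0\{a}\{a,b} + (0 + 0 + (0 + 0))) + c.b.(X + 0)\{c}) + 0)\{c} has moves =b=> q5
  q5 = (c.((rec X. b.c.(X + 0 + X) + (0\{a}\{a,b} + (0 + 0 + (0 + 0))) + c.b.(X + 0)\{c}) + 0 + (rec X. b.c.(X + 0 + X) + (0\{a}\{a,b} + (0 + 0 + (0 + 0))) + c.b.(X + 0)\{c})))\{c} has moves stopped
Coarsest stable partition (strong bisimilarity classes):
  B0 = {p0, p3, q0, q3}
  B1 = {p2, q2}
  B2 = {p4, q4}
  B3 = {p5, q5}
  B4 = {p1, q1}
p0 ∈ B0, q0 ∈ B0 → same block

P ~ Q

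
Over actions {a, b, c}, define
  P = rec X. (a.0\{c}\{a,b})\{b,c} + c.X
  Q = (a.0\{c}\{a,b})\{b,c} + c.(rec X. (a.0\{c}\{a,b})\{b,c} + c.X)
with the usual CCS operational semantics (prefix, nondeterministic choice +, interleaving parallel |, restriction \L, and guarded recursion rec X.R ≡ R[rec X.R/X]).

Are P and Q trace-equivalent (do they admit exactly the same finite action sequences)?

Reachable graph of P (2 states):
  s0 = rec X. (a.0\{c}\{a,b})\{b,c} + c.X has moves --a--▸ s1, --c--▸ s0
  s1 = 0\{c}\{a,b}\{b,c} has moves (no moves)
Reachable graph of Q (3 states):
  t0 = (a.0\{c}\{a,b})\{b,c} + c.(rec X. (a.0\{c}\{a,b})\{b,c} + c.X) has moves --a--▸ t1, --c--▸ t2
  t1 = 0\{c}\{a,b}\{b,c} has moves (no moves)
  t2 = rec X. (a.0\{c}\{a,b})\{b,c} + c.X has moves --a--▸ t1, --c--▸ t2
Partition-refinement fixed point:
  B0 = {s0, t0, t2}
  B1 = {s1, t1}
s0 ∈ B0, t0 ∈ B0 → same block
Bisimilar ⇒ trace-equivalent.

trace-equivalent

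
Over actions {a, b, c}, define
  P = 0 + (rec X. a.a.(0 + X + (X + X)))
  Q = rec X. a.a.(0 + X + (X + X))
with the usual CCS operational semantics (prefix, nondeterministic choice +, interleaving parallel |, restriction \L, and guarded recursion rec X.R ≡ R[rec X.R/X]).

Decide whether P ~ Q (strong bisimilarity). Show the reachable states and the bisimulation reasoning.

Reachable graph of P (3 states):
  p0 = 0 + (rec X. a.a.(0 + X + (X + X))) | ··a··> p1
  p1 = a.(0 + (rec X. a.a.(0 + X + (X + X))) + ((rec X. a.a.(0 + X + (X + X))) + (rec X. a.a.(0 + X + (X + X))))) | ··a··> p2
  p2 = 0 + (rec X. a.a.(0 + X + (X + X))) + ((rec X. a.a.(0 + X + (X + X))) + (rec X. a.a.(0 + X + (X + X)))) | ··a··> p1
Reachable graph of Q (3 states):
  q0 = rec X. a.a.(0 + X + (X + X)) | ··a··> q1
  q1 = a.(0 + (rec X. a.a.(0 + X + (X + X))) + ((rec X. a.a.(0 + X + (X + X))) + (rec X. a.a.(0 + X + (X + X))))) | ··a··> q2
  q2 = 0 + (rec X. a.a.(0 + X + (X + X))) + ((rec X. a.a.(0 + X + (X + X))) + (rec X. a.a.(0 + X + (X + X)))) | ··a··> q1
Coarsest stable partition (strong bisimilarity classes):
  B0 = {p0, p1, p2, q0, q1, q2}
p0 ∈ B0, q0 ∈ B0 → same block

YES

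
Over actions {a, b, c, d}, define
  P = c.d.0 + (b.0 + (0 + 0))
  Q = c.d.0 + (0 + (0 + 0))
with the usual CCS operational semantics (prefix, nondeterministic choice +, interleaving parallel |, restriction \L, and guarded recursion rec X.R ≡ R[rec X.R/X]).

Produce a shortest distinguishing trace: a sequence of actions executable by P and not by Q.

b

P's transition system — 3 states:
  u0 = c.d.0 + (b.0 + (0 + 0)) | --b--▸ u1, --c--▸ u2
  u1 = 0 | ·
  u2 = d.0 | --d--▸ u1
Q's transition system — 3 states:
  v0 = c.d.0 + (0 + (0 + 0)) | --c--▸ v1
  v1 = d.0 | --d--▸ v2
  v2 = 0 | ·
Trace ⟨b⟩ through P, begin at {u0}:
  step 1 (b): {u1}
  ✓ P
Trace ⟨b⟩ through Q, begin at {v0}:
  step 1 (b): no successor for Q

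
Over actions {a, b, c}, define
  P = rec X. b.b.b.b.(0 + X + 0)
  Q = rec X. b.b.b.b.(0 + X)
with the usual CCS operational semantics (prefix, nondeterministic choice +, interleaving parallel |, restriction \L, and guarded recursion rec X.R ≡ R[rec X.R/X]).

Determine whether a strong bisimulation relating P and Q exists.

Reachable graph of P (5 states):
  s0 = rec X. b.b.b.b.(0 + X + 0) | -b-> s1
  s1 = b.b.b.(0 + (rec X. b.b.b.b.(0 + X + 0)) + 0) | -b-> s2
  s2 = b.b.(0 + (rec X. b.b.b.b.(0 + X + 0)) + 0) | -b-> s3
  s3 = b.(0 + (rec X. b.b.b.b.(0 + X + 0)) + 0) | -b-> s4
  s4 = 0 + (rec X. b.b.b.b.(0 + X + 0)) + 0 | -b-> s1
Reachable graph of Q (5 states):
  t0 = rec X. b.b.b.b.(0 + X) | -b-> t1
  t1 = b.b.b.(0 + (rec X. b.b.b.b.(0 + X))) | -b-> t2
  t2 = b.b.(0 + (rec X. b.b.b.b.(0 + X))) | -b-> t3
  t3 = b.(0 + (rec X. b.b.b.b.(0 + X))) | -b-> t4
  t4 = 0 + (rec X. b.b.b.b.(0 + X)) | -b-> t1
Partition-refinement fixed point:
  B0 = {s0, s1, s2, s3, s4, t0, t1, t2, t3, t4}
s0 ∈ B0, t0 ∈ B0 → same block

P ~ Q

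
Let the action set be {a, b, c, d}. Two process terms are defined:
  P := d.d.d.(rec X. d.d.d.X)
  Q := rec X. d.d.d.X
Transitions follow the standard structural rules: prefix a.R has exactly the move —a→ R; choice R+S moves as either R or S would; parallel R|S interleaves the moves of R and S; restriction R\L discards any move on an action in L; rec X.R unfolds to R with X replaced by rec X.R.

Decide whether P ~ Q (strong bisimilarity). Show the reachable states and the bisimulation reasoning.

LTS(P): 4 reachable states
  m0 = d.d.d.(rec X. d.d.d.X) :: ··d··> m1
  m1 = d.d.(rec X. d.d.d.X) :: ··d··> m2
  m2 = d.(rec X. d.d.d.X) :: ··d··> m3
  m3 = rec X. d.d.d.X :: ··d··> m1
LTS(Q): 3 reachable states
  n0 = rec X. d.d.d.X :: ··d··> n1
  n1 = d.d.(rec X. d.d.d.X) :: ··d··> n2
  n2 = d.(rec X. d.d.d.X) :: ··d··> n0
Partition-refinement fixed point:
  B0 = {m0, m1, m2, m3, n0, n1, n2}
m0 ∈ B0, n0 ∈ B0 → same block

bisimilar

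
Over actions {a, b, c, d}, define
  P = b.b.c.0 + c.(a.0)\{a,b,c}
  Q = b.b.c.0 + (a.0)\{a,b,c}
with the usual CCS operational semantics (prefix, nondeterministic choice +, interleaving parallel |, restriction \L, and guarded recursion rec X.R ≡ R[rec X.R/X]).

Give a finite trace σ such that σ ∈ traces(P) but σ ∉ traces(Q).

LTS(P): 5 reachable states
  m0 = b.b.c.0 + c.(a.0)\{a,b,c} :: -b-> m1, -c-> m2
  m1 = b.c.0 :: -b-> m3
  m2 = (a.0)\{a,b,c} :: (no moves)
  m3 = c.0 :: -c-> m4
  m4 = 0 :: (no moves)
LTS(Q): 4 reachable states
  n0 = b.b.c.0 + (a.0)\{a,b,c} :: -b-> n1
  n1 = b.c.0 :: -b-> n2
  n2 = c.0 :: -c-> n3
  n3 = 0 :: (no moves)
Trace ⟨c⟩ through P, begin at {m0}:
  [1] c ⇒ {m2}
  P completes σ.
Trace ⟨c⟩ through Q, begin at {n0}:
  [1] c ⇒ ∅  — Q cannot continue

c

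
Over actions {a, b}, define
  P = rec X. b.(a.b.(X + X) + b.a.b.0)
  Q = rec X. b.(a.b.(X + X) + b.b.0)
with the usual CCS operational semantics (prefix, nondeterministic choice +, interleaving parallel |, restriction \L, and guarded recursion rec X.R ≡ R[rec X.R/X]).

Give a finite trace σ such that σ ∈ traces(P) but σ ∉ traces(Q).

P's transition system — 7 states:
  u0 = rec X. b.(a.b.(X + X) + b.a.b.0) ⊢ -b-> u1
  u1 = a.b.((rec X. b.(a.b.(X + X) + b.a.b.0)) + (rec X. b.(a.b.(X + X) + b.a.b.0))) + b.a.b.0 ⊢ -a-> u2, -b-> u3
  u2 = b.((rec X. b.(a.b.(X + X) + b.a.b.0)) + (rec X. b.(a.b.(X + X) + b.a.b.0))) ⊢ -b-> u4
  u3 = a.b.0 ⊢ -a-> u5
  u4 = (rec X. b.(a.b.(X + X) + b.a.b.0)) + (rec X. b.(a.b.(X + X) + b.a.b.0)) ⊢ -b-> u1
  u5 = b.0 ⊢ -b-> u6
  u6 = 0 ⊢ ∅
Q's transition system — 6 states:
  v0 = rec X. b.(a.b.(X + X) + b.b.0) ⊢ -b-> v1
  v1 = a.b.((rec X. b.(a.b.(X + X) + b.b.0)) + (rec X. b.(a.b.(X + X) + b.b.0))) + b.b.0 ⊢ -a-> v2, -b-> v3
  v2 = b.((rec X. b.(a.b.(X + X) + b.b.0)) + (rec X. b.(a.b.(X + X) + b.b.0))) ⊢ -b-> v4
  v3 = b.0 ⊢ -b-> v5
  v4 = (rec X. b.(a.b.(X + X) + b.b.0)) + (rec X. b.(a.b.(X + X) + b.b.0)) ⊢ -b-> v1
  v5 = 0 ⊢ ∅
Executing bba from P (initial set {u0}):
  after b @ step 1: {u1}
  after b @ step 2: {u3}
  after a @ step 3: {u5}
  P completes σ.
Executing bba from Q (initial set {v0}):
  after b @ step 1: {v1}
  after b @ step 2: {v3}
  after a @ step 3: ∅ (Q stuck)

bba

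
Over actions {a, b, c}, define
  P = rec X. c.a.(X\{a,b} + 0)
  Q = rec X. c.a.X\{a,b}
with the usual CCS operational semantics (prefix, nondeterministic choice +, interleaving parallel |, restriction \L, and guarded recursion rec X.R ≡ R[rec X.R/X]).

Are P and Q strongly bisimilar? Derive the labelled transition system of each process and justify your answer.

YES

P's transition system — 4 states:
  u0 = rec X. c.a.(X\{a,b} + 0) has moves -c-> u1
  u1 = a.((rec X. c.a.(X\{a,b} + 0))\{a,b} + 0) has moves -a-> u2
  u2 = (rec X. c.a.(X\{a,b} + 0))\{a,b} + 0 has moves -c-> u3
  u3 = (a.((rec X. c.a.(X\{a,b} + 0))\{a,b} + 0))\{a,b} has moves stopped
Q's transition system — 4 states:
  v0 = rec X. c.a.X\{a,b} has moves -c-> v1
  v1 = a.(rec X. c.a.X\{a,b})\{a,b} has moves -a-> v2
  v2 = (rec X. c.a.X\{a,b})\{a,b} has moves -c-> v3
  v3 = (a.(rec X. c.a.X\{a,b})\{a,b})\{a,b} has moves stopped
Bisimilarity quotient blocks:
  B0 = {u0, v0}
  B1 = {u1, v1}
  B2 = {u2, v2}
  B3 = {u3, v3}
u0 ∈ B0, v0 ∈ B0 → same block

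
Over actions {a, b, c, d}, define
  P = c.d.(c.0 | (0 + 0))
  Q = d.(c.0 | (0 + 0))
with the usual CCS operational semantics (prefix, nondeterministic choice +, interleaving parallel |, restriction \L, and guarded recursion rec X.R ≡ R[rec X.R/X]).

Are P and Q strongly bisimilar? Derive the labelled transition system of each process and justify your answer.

not bisimilar

LTS(P): 4 reachable states
  p0 = c.d.(c.0 | (0 + 0)) → -c-> p1
  p1 = d.(c.0 | (0 + 0)) → -d-> p2
  p2 = c.0 | (0 + 0) → -c-> p3
  p3 = 0 | (0 + 0) → ·
LTS(Q): 3 reachable states
  q0 = d.(c.0 | (0 + 0)) → -d-> q1
  q1 = c.0 | (0 + 0) → -c-> q2
  q2 = 0 | (0 + 0) → ·
Coarsest stable partition (strong bisimilarity classes):
  B0 = {p0}
  B1 = {p1, q0}
  B2 = {p2, q1}
  B3 = {p3, q2}
p0 ∈ B0, q0 ∈ B1 → different blocks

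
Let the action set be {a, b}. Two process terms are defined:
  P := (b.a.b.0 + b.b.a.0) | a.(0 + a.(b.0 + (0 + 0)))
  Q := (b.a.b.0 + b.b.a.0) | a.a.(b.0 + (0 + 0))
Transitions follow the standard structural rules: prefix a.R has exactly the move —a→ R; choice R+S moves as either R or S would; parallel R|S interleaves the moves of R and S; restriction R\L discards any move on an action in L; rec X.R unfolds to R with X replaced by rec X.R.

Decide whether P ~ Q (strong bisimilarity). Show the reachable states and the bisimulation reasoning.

P ~ Q

Reachable graph of P (24 states):
  s0 = (b.a.b.0 + b.b.a.0) | a.(0 + a.(b.0 + (0 + 0))) → ··a··> s1, ··b··> s2, ··b··> s3
  s1 = (b.a.b.0 + b.b.a.0) | (0 + a.(b.0 + (0 + 0))) → ··a··> s4, ··b··> s5, ··b··> s6
  s2 = a.b.0 | a.(0 + a.(b.0 + (0 + 0))) → ··a··> s5, ··a··> s7
  s3 = b.a.0 | a.(0 + a.(b.0 + (0 + 0))) → ··a··> s6, ··b··> s8
  s4 = (b.a.b.0 + b.b.a.0) | (b.0 + (0 + 0)) → ··b··> s10, ··b··> s11, ··b··> s9
  s5 = a.b.0 | (0 + a.(b.0 + (0 + 0))) → ··a··> s10, ··a··> s12
  s6 = b.a.0 | (0 + a.(b.0 + (0 + 0))) → ··a··> s11, ··b··> s13
  s7 = b.0 | a.(0 + a.(b.0 + (0 + 0))) → ··a··> s12, ··b··> s14
  s8 = a.0 | a.(0 + a.(b.0 + (0 + 0))) → ··a··> s13, ··a··> s14
  s9 = (b.a.b.0 + b.b.a.0) | 0 → ··b··> s15, ··b··> s16
  s10 = a.b.0 | (b.0 + (0 + 0)) → ··a··> s17, ··b··> s15
  s11 = b.a.0 | (b.0 + (0 + 0)) → ··b··> s16, ··b··> s18
  s12 = b.0 | (0 + a.(b.0 + (0 + 0))) → ··a··> s17, ··b··> s19
  s13 = a.0 | (0 + a.(b.0 + (0 + 0))) → ··a··> s18, ··a··> s19
  s14 = 0 | a.(0 + a.(b.0 + (0 + 0))) → ··a··> s19
  s15 = a.b.0 | 0 → ··a··> s20
  s16 = b.a.0 | 0 → ··b··> s21
  s17 = b.0 | (b.0 + (0 + 0)) → ··b··> s20, ··b··> s22
  s18 = a.0 | (b.0 + (0 + 0)) → ··a··> s22, ··b··> s21
  s19 = 0 | (0 + a.(b.0 + (0 + 0))) → ··a··> s22
  s20 = b.0 | 0 → ··b··> s23
  s21 = a.0 | 0 → ··a··> s23
  s22 = 0 | (b.0 + (0 + 0)) → ··b··> s23
  s23 = 0 | 0 → stopped
Reachable graph of Q (24 states):
  t0 = (b.a.b.0 + b.b.a.0) | a.a.(b.0 + (0 + 0)) → ··a··> t1, ··b··> t2, ··b··> t3
  t1 = (b.a.b.0 + b.b.a.0) | a.(b.0 + (0 + 0)) → ··a··> t4, ··b··> t5, ··b··> t6
  t2 = a.b.0 | a.a.(b.0 + (0 + 0)) → ··a··> t5, ··a··> t7
  t3 = b.a.0 | a.a.(b.0 + (0 + 0)) → ··a··> t6, ··b··> t8
  t4 = (b.a.b.0 + b.b.a.0) | (b.0 + (0 + 0)) → ··b··> t10, ··b··> t11, ··b··> t9
  t5 = a.b.0 | a.(b.0 + (0 + 0)) → ··a··> t10, ··a··> t12
  t6 = b.a.0 | a.(b.0 + (0 + 0)) → ··a··> t11, ··b··> t13
  t7 = b.0 | a.a.(b.0 + (0 + 0)) → ··a··> t12, ··b··> t14
  t8 = a.0 | a.a.(b.0 + (0 + 0)) → ··a··> t13, ··a··> t14
  t9 = (b.a.b.0 + b.b.a.0) | 0 → ··b··> t15, ··b··> t16
  t10 = a.b.0 | (b.0 + (0 + 0)) → ··a··> t17, ··b··> t15
  t11 = b.a.0 | (b.0 + (0 + 0)) → ··b··> t16, ··b··> t18
  t12 = b.0 | a.(b.0 + (0 + 0)) → ··a··> t17, ··b··> t19
  t13 = a.0 | a.(b.0 + (0 + 0)) → ··a··> t18, ··a··> t19
  t14 = 0 | a.a.(b.0 + (0 + 0)) → ··a··> t19
  t15 = a.b.0 | 0 → ··a··> t20
  t16 = b.a.0 | 0 → ··b··> t21
  t17 = b.0 | (b.0 + (0 + 0)) → ··b··> t20, ··b··> t22
  t18 = a.0 | (b.0 + (0 + 0)) → ··a··> t22, ··b··> t21
  t19 = 0 | a.(b.0 + (0 + 0)) → ··a··> t22
  t20 = b.0 | 0 → ··b··> t23
  t21 = a.0 | 0 → ··a··> t23
  t22 = 0 | (b.0 + (0 + 0)) → ··b··> t23
  t23 = 0 | 0 → stopped
Bisimilarity quotient blocks:
  B0 = {s0, t0}
  B1 = {s3, t3}
  B2 = {s6, t6}
  B3 = {s13, t13}
  B4 = {s18, t18}
  B5 = {s20, s22, t20, t22}
  B6 = {s23, t23}
  B7 = {s21, t21}
  B8 = {s15, s19, t15, t19}
  B9 = {s11, t11}
  B10 = {s16, t16}
  B11 = {s8, t8}
  B12 = {s14, t14}
  B13 = {s1, t1}
  B14 = {s4, t4}
  B15 = {s9, t9}
  B16 = {s10, s12, t10, t12}
  B17 = {s17, t17}
  B18 = {s5, t5}
  B19 = {s2, t2}
  B20 = {s7, t7}
s0 ∈ B0, t0 ∈ B0 → same block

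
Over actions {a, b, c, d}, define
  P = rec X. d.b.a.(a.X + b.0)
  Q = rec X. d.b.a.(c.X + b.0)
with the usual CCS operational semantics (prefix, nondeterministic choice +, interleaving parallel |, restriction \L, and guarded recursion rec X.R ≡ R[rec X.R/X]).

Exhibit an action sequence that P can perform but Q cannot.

dbaa

P's transition system — 5 states:
  p0 = rec X. d.b.a.(a.X + b.0) | ··d··> p1
  p1 = b.a.(a.(rec X. d.b.a.(a.X + b.0)) + b.0) | ··b··> p2
  p2 = a.(a.(rec X. d.b.a.(a.X + b.0)) + b.0) | ··a··> p3
  p3 = a.(rec X. d.b.a.(a.X + b.0)) + b.0 | ··a··> p0, ··b··> p4
  p4 = 0 | deadlocked
Q's transition system — 5 states:
  q0 = rec X. d.b.a.(c.X + b.0) | ··d··> q1
  q1 = b.a.(c.(rec X. d.b.a.(c.X + b.0)) + b.0) | ··b··> q2
  q2 = a.(c.(rec X. d.b.a.(c.X + b.0)) + b.0) | ··a··> q3
  q3 = c.(rec X. d.b.a.(c.X + b.0)) + b.0 | ··b··> q4, ··c··> q0
  q4 = 0 | deadlocked
Trace ⟨dbaa⟩ through P, begin at {p0}:
  [1] d ⇒ {p1}
  [2] b ⇒ {p2}
  [3] a ⇒ {p3}
  [4] a ⇒ {p0}
  P completes σ.
Trace ⟨dbaa⟩ through Q, begin at {q0}:
  [1] d ⇒ {q1}
  [2] b ⇒ {q2}
  [3] a ⇒ {q3}
  [4] a ⇒ no successor for Q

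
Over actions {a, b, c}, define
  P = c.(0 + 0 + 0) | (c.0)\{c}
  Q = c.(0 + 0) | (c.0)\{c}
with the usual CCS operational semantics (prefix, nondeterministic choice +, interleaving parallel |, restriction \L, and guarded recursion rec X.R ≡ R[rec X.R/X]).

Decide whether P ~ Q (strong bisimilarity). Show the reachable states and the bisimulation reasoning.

LTS(P): 2 reachable states
  m0 = c.(0 + 0 + 0) | (c.0)\{c} | —c→ m1
  m1 = (0 + 0 + 0) | (c.0)\{c} | ·
LTS(Q): 2 reachable states
  n0 = c.(0 + 0) | (c.0)\{c} | —c→ n1
  n1 = (0 + 0) | (c.0)\{c} | ·
Bisimilarity quotient blocks:
  B0 = {m0, n0}
  B1 = {m1, n1}
m0 ∈ B0, n0 ∈ B0 → same block

bisimilar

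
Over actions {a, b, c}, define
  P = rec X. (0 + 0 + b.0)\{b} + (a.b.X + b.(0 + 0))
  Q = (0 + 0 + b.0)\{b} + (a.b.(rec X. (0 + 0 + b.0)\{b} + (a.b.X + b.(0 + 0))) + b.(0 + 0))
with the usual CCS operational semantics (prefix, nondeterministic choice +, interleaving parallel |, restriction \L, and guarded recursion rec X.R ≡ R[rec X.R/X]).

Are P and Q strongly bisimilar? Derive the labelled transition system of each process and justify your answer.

Reachable graph of P (3 states):
  u0 = rec X. (0 + 0 + b.0)\{b} + (a.b.X + b.(0 + 0)) :: —a→ u1, —b→ u2
  u1 = b.(rec X. (0 + 0 + b.0)\{b} + (a.b.X + b.(0 + 0))) :: —b→ u0
  u2 = 0 + 0 :: ∅
Reachable graph of Q (4 states):
  v0 = (0 + 0 + b.0)\{b} + (a.b.(rec X. (0 + 0 + b.0)\{b} + (a.b.X + b.(0 + 0))) + b.(0 + 0)) :: —a→ v1, —b→ v2
  v1 = b.(rec X. (0 + 0 + b.0)\{b} + (a.b.X + b.(0 + 0))) :: —b→ v3
  v2 = 0 + 0 :: ∅
  v3 = rec X. (0 + 0 + b.0)\{b} + (a.b.X + b.(0 + 0)) :: —a→ v1, —b→ v2
Coarsest stable partition (strong bisimilarity classes):
  B0 = {u0, v0, v3}
  B1 = {u2, v2}
  B2 = {u1, v1}
u0 ∈ B0, v0 ∈ B0 → same block

P ~ Q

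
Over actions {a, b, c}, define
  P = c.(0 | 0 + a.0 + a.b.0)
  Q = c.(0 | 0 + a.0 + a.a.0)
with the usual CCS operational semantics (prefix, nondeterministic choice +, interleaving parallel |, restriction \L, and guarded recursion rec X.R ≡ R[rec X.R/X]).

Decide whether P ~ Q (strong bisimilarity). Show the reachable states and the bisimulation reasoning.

P's transition system — 4 states:
  m0 = c.(0 | 0 + a.0 + a.b.0) has moves =c=> m1
  m1 = 0 | 0 + a.0 + a.b.0 has moves =a=> m2, =a=> m3
  m2 = 0 has moves ·
  m3 = b.0 has moves =b=> m2
Q's transition system — 4 states:
  n0 = c.(0 | 0 + a.0 + a.a.0) has moves =c=> n1
  n1 = 0 | 0 + a.0 + a.a.0 has moves =a=> n2, =a=> n3
  n2 = 0 has moves ·
  n3 = a.0 has moves =a=> n2
Partition-refinement fixed point:
  B0 = {m0}
  B1 = {m1}
  B2 = {m2, n2}
  B3 = {m3}
  B4 = {n0}
  B5 = {n1}
  B6 = {n3}
m0 ∈ B0, n0 ∈ B4 → different blocks

NO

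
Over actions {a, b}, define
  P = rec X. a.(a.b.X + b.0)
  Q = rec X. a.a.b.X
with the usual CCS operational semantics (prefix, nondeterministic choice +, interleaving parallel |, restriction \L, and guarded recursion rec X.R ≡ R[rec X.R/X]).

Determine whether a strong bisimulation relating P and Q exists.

Reachable graph of P (4 states):
  m0 = rec X. a.(a.b.X + b.0) :: —a→ m1
  m1 = a.b.(rec X. a.(a.b.X + b.0)) + b.0 :: —a→ m2, —b→ m3
  m2 = b.(rec X. a.(a.b.X + b.0)) :: —b→ m0
  m3 = 0 :: ∅
Reachable graph of Q (3 states):
  n0 = rec X. a.a.b.X :: —a→ n1
  n1 = a.b.(rec X. a.a.b.X) :: —a→ n2
  n2 = b.(rec X. a.a.b.X) :: —b→ n0
Coarsest stable partition (strong bisimilarity classes):
  B0 = {m0}
  B1 = {m1}
  B2 = {m2}
  B3 = {m3}
  B4 = {n0}
  B5 = {n1}
  B6 = {n2}
m0 ∈ B0, n0 ∈ B4 → different blocks

not bisimilar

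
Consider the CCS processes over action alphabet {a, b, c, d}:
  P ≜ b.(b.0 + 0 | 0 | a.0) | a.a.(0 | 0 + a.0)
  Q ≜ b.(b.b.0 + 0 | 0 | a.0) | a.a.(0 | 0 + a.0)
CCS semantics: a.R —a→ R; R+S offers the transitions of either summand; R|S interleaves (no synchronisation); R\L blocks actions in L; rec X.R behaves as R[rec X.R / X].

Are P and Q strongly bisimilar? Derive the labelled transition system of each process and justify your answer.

not bisimilar

Reachable graph of P (16 states):
  m0 = b.(b.0 + 0 | 0 | a.0) | a.a.(0 | 0 + a.0) :: ··a··> m1, ··b··> m2
  m1 = b.(b.0 + 0 | 0 | a.0) | a.(0 | 0 + a.0) :: ··a··> m3, ··b··> m4
  m2 = (b.0 + 0 | 0 | a.0) | a.a.(0 | 0 + a.0) :: ··a··> m4, ··a··> m5, ··b··> m6
  m3 = b.(b.0 + 0 | 0 | a.0) | (0 | 0 + a.0) :: ··a··> m7, ··b··> m8
  m4 = (b.0 + 0 | 0 | a.0) | a.(0 | 0 + a.0) :: ··a··> m8, ··a··> m9, ··b··> m10
  m5 = 0 | 0 | 0 | a.a.(0 | 0 + a.0) :: ··a··> m9
  m6 = 0 | a.a.(0 | 0 + a.0) :: ··a··> m10
  m7 = b.(b.0 + 0 | 0 | a.0) | 0 :: ··b··> m11
  m8 = (b.0 + 0 | 0 | a.0) | (0 | 0 + a.0) :: ··a··> m11, ··a··> m12, ··b··> m13
  m9 = 0 | 0 | 0 | a.(0 | 0 + a.0) :: ··a··> m12
  m10 = 0 | a.(0 | 0 + a.0) :: ··a··> m13
  m11 = (b.0 + 0 | 0 | a.0) | 0 :: ··a··> m14, ··b··> m15
  m12 = 0 | 0 | 0 | (0 | 0 + a.0) :: ··a··> m14
  m13 = 0 | (0 | 0 + a.0) :: ··a··> m15
  m14 = 0 | 0 | 0 | 0 :: stopped
  m15 = 0 | 0 :: stopped
Reachable graph of Q (20 states):
  n0 = b.(b.b.0 + 0 | 0 | a.0) | a.a.(0 | 0 + a.0) :: ··a··> n1, ··b··> n2
  n1 = b.(b.b.0 + 0 | 0 | a.0) | a.(0 | 0 + a.0) :: ··a··> n3, ··b··> n4
  n2 = (b.b.0 + 0 | 0 | a.0) | a.a.(0 | 0 + a.0) :: ··a··> n4, ··a··> n5, ··b··> n6
  n3 = b.(b.b.0 + 0 | 0 | a.0) | (0 | 0 + a.0) :: ··a··> n7, ··b··> n8
  n4 = (b.b.0 + 0 | 0 | a.0) | a.(0 | 0 + a.0) :: ··a··> n8, ··a··> n9, ··b··> n10
  n5 = 0 | 0 | 0 | a.a.(0 | 0 + a.0) :: ··a··> n9
  n6 = b.0 | a.a.(0 | 0 + a.0) :: ··a··> n10, ··b··> n11
  n7 = b.(b.b.0 + 0 | 0 | a.0) | 0 :: ··b··> n12
  n8 = (b.b.0 + 0 | 0 | a.0) | (0 | 0 + a.0) :: ··a··> n12, ··a··> n13, ··b··> n14
  n9 = 0 | 0 | 0 | a.(0 | 0 + a.0) :: ··a··> n13
  n10 = b.0 | a.(0 | 0 + a.0) :: ··a··> n14, ··b··> n15
  n11 = 0 | a.a.(0 | 0 + a.0) :: ··a··> n15
  n12 = (b.b.0 + 0 | 0 | a.0) | 0 :: ··a··> n16, ··b··> n17
  n13 = 0 | 0 | 0 | (0 | 0 + a.0) :: ··a··> n16
  n14 = b.0 | (0 | 0 + a.0) :: ··a··> n17, ··b··> n18
  n15 = 0 | a.(0 | 0 + a.0) :: ··a··> n18
  n16 = 0 | 0 | 0 | 0 :: stopped
  n17 = b.0 | 0 :: ··b··> n19
  n18 = 0 | (0 | 0 + a.0) :: ··a··> n19
  n19 = 0 | 0 :: stopped
Bisimilarity quotient blocks:
  B0 = {m0}
  B1 = {m2}
  B2 = {m5, m6, n11, n5}
  B3 = {m10, m9, n15, n9}
  B4 = {m12, m13, n13, n18}
  B5 = {m14, m15, n16, n19}
  B6 = {m4}
  B7 = {m8}
  B8 = {m11}
  B9 = {m1}
  B10 = {m3}
  B11 = {m7}
  B12 = {n0}
  B13 = {n1}
  B14 = {n4}
  B15 = {n8}
  B16 = {n14}
  B17 = {n17}
  B18 = {n12}
  B19 = {n10}
  B20 = {n3}
  B21 = {n7}
  B22 = {n2}
  B23 = {n6}
m0 ∈ B0, n0 ∈ B12 → different blocks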